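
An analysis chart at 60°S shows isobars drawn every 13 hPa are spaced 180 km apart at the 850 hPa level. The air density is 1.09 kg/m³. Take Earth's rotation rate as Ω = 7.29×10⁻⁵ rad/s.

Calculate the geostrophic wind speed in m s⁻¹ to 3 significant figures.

52.5 m s⁻¹

Coriolis parameter at 60°S:
f = 2Ω sin φ = 2 × 7.29×10⁻⁵ × sin 60° = 1.26×10⁻⁴ s⁻¹
Pressure gradient: |∂P/∂n| = 1300 Pa / 180000 m = 7.22×10⁻³ Pa/m
Geostrophic balance (pressure-gradient force = Coriolis force):
V_g = (1/(fρ)) |∂P/∂n| = 7.22×10⁻³ / (1.26×10⁻⁴ × 1.09) = 52.5 m/s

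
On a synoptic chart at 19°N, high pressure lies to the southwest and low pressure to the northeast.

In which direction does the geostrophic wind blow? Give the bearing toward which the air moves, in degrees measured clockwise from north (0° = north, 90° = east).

135°

The pressure-gradient force points toward the northeast (bearing 045°).
Geostrophic balance: in the Northern Hemisphere the Coriolis force deflects motion to the right, so the geostrophic wind blows 90° to the right of the pressure-gradient force (low pressure on the left).
Rotating 045° by 90° clockwise gives 135° — the wind blows toward the southeast.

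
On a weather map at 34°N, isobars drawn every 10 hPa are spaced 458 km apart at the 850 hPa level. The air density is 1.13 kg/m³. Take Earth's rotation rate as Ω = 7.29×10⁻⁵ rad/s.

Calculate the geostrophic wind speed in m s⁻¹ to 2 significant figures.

24 m s⁻¹

Coriolis parameter at 34°N:
f = 2Ω sin φ = 2 × 7.29×10⁻⁵ × sin 34° = 8.15×10⁻⁵ s⁻¹
Pressure gradient: |∂P/∂n| = 1000 Pa / 458000 m = 2.18×10⁻³ Pa/m
Geostrophic balance (pressure-gradient force = Coriolis force):
V_g = (1/(fρ)) |∂P/∂n| = 2.18×10⁻³ / (8.15×10⁻⁵ × 1.13) = 23.7 m/s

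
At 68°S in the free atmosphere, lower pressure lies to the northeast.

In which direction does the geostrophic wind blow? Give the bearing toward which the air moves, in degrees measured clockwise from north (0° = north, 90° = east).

315°

The pressure-gradient force points toward the northeast (bearing 045°).
Geostrophic balance: in the Southern Hemisphere the Coriolis force deflects motion to the left, so the geostrophic wind blows 90° to the left of the pressure-gradient force (low pressure on the right).
Rotating 045° by 90° counterclockwise gives 315° — the wind blows toward the northwest.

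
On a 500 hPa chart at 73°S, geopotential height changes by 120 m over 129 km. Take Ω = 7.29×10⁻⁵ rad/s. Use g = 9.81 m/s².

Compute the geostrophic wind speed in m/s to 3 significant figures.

Coriolis parameter at 73°S:
f = 2Ω sin φ = 2 × 7.29×10⁻⁵ × sin 73° = 1.39×10⁻⁴ s⁻¹
Height gradient: |∂Z/∂n| = 120 m / 129000 m = 9.30×10⁻⁴
On a pressure surface, geostrophic balance gives V_g = (g/f)|∂Z/∂n|:
V_g = 9.81 × 9.30×10⁻⁴ / 1.39×10⁻⁴ = 65.4 m/s

65.4 m/s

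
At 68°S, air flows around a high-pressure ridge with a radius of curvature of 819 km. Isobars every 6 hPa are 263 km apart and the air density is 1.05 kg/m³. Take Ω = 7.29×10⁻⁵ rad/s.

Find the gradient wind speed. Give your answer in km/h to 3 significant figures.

Coriolis parameter at 68°S:
f = 2Ω sin φ = 2 × 7.29×10⁻⁵ × sin 68° = 1.35×10⁻⁴ s⁻¹
Pressure gradient: |∂P/∂n| = 600 Pa / 263000 m = 2.28×10⁻³ Pa/m
Geostrophic speed: V_g = |∂P/∂n|/(fρ) = 2.28×10⁻³/(1.35×10⁻⁴ × 1.05) = 16.1 m/s
Around a high, pressure-gradient force acts outward with centrifugal, so Coriolis balances both:
fV = (1/ρ)|∂P/∂n| + V²/R  →  V² − fR·V + fR·V_g = 0
With fR = 1.35×10⁻⁴ × 819×10³ m = 111 m/s:
V = [fR − √((fR)² − 4 fR V_g)]/2 = [111 − √(111² − 4×111×16.1)]/2 = 19.5 m/s
Supergeostrophic (V > V_g = 16.1 m/s), as expected around a high.
Converting: 19.5 m/s × 3.6 = 70.2 km/h

70.2 km/h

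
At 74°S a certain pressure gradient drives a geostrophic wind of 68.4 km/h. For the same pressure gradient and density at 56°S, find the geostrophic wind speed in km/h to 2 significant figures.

79 km/h

With the same pressure gradient and density, V_g ∝ 1/f ∝ 1/sin φ.
V₂ = V₁ · sin φ₁ / sin φ₂ = 68.4 × sin 74° / sin 56°
V₂ = 68.4 × 0.9613/0.8290 = 79 km/h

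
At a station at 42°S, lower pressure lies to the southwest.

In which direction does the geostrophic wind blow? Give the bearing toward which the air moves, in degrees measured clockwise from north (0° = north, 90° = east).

The pressure-gradient force points toward the southwest (bearing 225°).
Geostrophic balance: in the Southern Hemisphere the Coriolis force deflects motion to the left, so the geostrophic wind blows 90° to the left of the pressure-gradient force (low pressure on the right).
Rotating 225° by 90° counterclockwise gives 135° — the wind blows toward the southeast.

135°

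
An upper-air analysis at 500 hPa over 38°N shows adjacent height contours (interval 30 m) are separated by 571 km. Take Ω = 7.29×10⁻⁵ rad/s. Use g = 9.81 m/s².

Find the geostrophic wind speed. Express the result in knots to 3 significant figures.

Coriolis parameter at 38°N:
f = 2Ω sin φ = 2 × 7.29×10⁻⁵ × sin 38° = 8.98×10⁻⁵ s⁻¹
Height gradient: |∂Z/∂n| = 30 m / 571000 m = 5.25×10⁻⁵
On a pressure surface, geostrophic balance gives V_g = (g/f)|∂Z/∂n|:
V_g = 9.81 × 5.25×10⁻⁵ / 8.98×10⁻⁵ = 5.74 m/s
Converting: 5.74 m/s × 1.944 = 11.2 knots

11.2 knots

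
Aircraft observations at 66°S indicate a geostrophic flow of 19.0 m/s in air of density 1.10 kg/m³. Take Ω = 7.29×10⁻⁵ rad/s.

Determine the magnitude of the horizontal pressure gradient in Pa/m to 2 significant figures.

Coriolis parameter at 66°S:
f = 2Ω sin φ = 2 × 7.29×10⁻⁵ × sin 66° = 1.33×10⁻⁴ s⁻¹
Geostrophic balance rearranged: |∂P/∂n| = f ρ V_g
|∂P/∂n| = 1.33×10⁻⁴ × 1.10 × 19.0 = 2.78×10⁻³ Pa/m

2.8×10⁻³ Pa/m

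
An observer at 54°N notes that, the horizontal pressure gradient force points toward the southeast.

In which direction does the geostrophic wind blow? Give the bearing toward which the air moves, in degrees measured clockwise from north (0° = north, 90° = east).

The pressure-gradient force points toward the southeast (bearing 135°).
Geostrophic balance: in the Northern Hemisphere the Coriolis force deflects motion to the right, so the geostrophic wind blows 90° to the right of the pressure-gradient force (low pressure on the left).
Rotating 135° by 90° clockwise gives 225° — the wind blows toward the southwest.

225°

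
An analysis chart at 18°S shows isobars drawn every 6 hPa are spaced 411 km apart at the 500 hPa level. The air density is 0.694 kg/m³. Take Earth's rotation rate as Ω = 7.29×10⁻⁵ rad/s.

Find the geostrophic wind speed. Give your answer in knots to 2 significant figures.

91 knots

Coriolis parameter at 18°S:
f = 2Ω sin φ = 2 × 7.29×10⁻⁵ × sin 18° = 4.51×10⁻⁵ s⁻¹
Pressure gradient: |∂P/∂n| = 600 Pa / 411000 m = 1.46×10⁻³ Pa/m
Geostrophic balance (pressure-gradient force = Coriolis force):
V_g = (1/(fρ)) |∂P/∂n| = 1.46×10⁻³ / (4.51×10⁻⁵ × 0.694) = 46.7 m/s
Converting: 46.7 m/s × 1.944 = 91 knots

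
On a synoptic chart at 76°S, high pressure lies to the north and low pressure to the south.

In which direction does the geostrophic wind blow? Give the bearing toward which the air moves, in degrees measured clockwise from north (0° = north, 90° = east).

090°

The pressure-gradient force points toward the south (bearing 180°).
Geostrophic balance: in the Southern Hemisphere the Coriolis force deflects motion to the left, so the geostrophic wind blows 90° to the left of the pressure-gradient force (low pressure on the right).
Rotating 180° by 90° counterclockwise gives 090° — the wind blows toward the east.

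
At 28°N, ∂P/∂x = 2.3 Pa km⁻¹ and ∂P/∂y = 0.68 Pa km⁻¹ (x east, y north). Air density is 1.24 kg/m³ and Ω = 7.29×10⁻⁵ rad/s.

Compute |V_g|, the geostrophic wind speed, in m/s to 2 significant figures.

28 m/s

Coriolis parameter at 28°N:
f = 2Ω sin φ = 2 × 7.29×10⁻⁵ × sin 28° = 6.84×10⁻⁵ s⁻¹
Component geostrophic relations (x east, y north):
u_g = −(1/(fρ)) ∂P/∂y,  v_g = (1/(fρ)) ∂P/∂x
u_g = −(0.68×10⁻³)/(6.84×10⁻⁵ × 1.24) = −8.01 m/s;  v_g = (2.3×10⁻³)/(6.84×10⁻⁵ × 1.24) = 27.1 m/s
|V_g| = √(u_g² + v_g²) = 28.3 m/s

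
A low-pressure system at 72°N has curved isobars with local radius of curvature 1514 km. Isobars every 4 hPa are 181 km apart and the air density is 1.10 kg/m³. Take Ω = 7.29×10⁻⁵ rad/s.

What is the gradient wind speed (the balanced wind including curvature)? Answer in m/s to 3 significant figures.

Coriolis parameter at 72°N:
f = 2Ω sin φ = 2 × 7.29×10⁻⁵ × sin 72° = 1.39×10⁻⁴ s⁻¹
Pressure gradient: |∂P/∂n| = 400 Pa / 181000 m = 2.21×10⁻³ Pa/m
Geostrophic speed: V_g = |∂P/∂n|/(fρ) = 2.21×10⁻³/(1.39×10⁻⁴ × 1.10) = 14.5 m/s
Around a low, centrifugal force acts outward with Coriolis, so pressure-gradient force balances both:
(1/ρ)|∂P/∂n| = fV + V²/R  →  V² + fR·V − fR·V_g = 0
With fR = 1.39×10⁻⁴ × 1514×10³ m = 210 m/s:
V = [−fR + √((fR)² + 4 fR V_g)]/2 = [−210 + √(210² + 4×210×14.5)]/2 = 13.6 m/s
Subgeostrophic (V < V_g = 14.5 m/s), as expected around a low.

13.6 m/s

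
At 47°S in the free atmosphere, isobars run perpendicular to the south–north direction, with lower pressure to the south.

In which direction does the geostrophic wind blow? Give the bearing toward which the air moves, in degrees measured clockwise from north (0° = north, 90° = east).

The pressure-gradient force points toward the south (bearing 180°).
Geostrophic balance: in the Southern Hemisphere the Coriolis force deflects motion to the left, so the geostrophic wind blows 90° to the left of the pressure-gradient force (low pressure on the right).
Rotating 180° by 90° counterclockwise gives 090° — the wind blows toward the east.

090°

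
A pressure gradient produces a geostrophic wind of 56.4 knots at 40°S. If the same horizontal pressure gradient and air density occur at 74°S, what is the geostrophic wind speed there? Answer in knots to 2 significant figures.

With the same pressure gradient and density, V_g ∝ 1/f ∝ 1/sin φ.
V₂ = V₁ · sin φ₁ / sin φ₂ = 56.4 × sin 40° / sin 74°
V₂ = 56.4 × 0.6428/0.9613 = 38 knots

38 knots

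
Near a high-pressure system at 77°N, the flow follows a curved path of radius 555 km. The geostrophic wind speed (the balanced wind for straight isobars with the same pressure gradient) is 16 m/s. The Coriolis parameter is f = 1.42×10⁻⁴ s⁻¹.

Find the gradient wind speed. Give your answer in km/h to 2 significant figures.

80 km/h

Around a high, pressure-gradient force acts outward with centrifugal, so Coriolis balances both:
fV = (1/ρ)|∂P/∂n| + V²/R  →  V² − fR·V + fR·V_g = 0
With fR = 1.42×10⁻⁴ × 555×10³ m = 78.8 m/s:
V = [fR − √((fR)² − 4 fR V_g)]/2 = [78.8 − √(78.8² − 4×78.8×16)]/2 = 22.3 m/s
Supergeostrophic (V > V_g = 16 m/s), as expected around a high.
Converting: 22.3 m/s × 3.6 = 80 km/h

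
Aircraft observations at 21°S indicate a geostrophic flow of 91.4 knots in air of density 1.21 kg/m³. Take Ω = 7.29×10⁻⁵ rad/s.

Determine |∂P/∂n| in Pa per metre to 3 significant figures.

Coriolis parameter at 21°S:
f = 2Ω sin φ = 2 × 7.29×10⁻⁵ × sin 21° = 5.23×10⁻⁵ s⁻¹
Wind speed in SI: 91.4 knots = 47.0 m/s
Geostrophic balance rearranged: |∂P/∂n| = f ρ V_g
|∂P/∂n| = 5.23×10⁻⁵ × 1.21 × 47.0 = 2.97×10⁻³ Pa/m

2.97×10⁻³ Pa/m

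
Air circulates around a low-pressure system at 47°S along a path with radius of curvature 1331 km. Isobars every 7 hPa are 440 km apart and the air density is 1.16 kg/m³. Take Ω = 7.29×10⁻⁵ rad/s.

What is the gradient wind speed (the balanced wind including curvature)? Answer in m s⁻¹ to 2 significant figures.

Coriolis parameter at 47°S:
f = 2Ω sin φ = 2 × 7.29×10⁻⁵ × sin 47° = 1.07×10⁻⁴ s⁻¹
Pressure gradient: |∂P/∂n| = 700 Pa / 440000 m = 1.59×10⁻³ Pa/m
Geostrophic speed: V_g = |∂P/∂n|/(fρ) = 1.59×10⁻³/(1.07×10⁻⁴ × 1.16) = 12.9 m/s
Around a low, centrifugal force acts outward with Coriolis, so pressure-gradient force balances both:
(1/ρ)|∂P/∂n| = fV + V²/R  →  V² + fR·V − fR·V_g = 0
With fR = 1.07×10⁻⁴ × 1331×10³ m = 142 m/s:
V = [−fR + √((fR)² + 4 fR V_g)]/2 = [−142 + √(142² + 4×142×12.9)]/2 = 11.9 m/s
Subgeostrophic (V < V_g = 12.9 m/s), as expected around a low.

12 m s⁻¹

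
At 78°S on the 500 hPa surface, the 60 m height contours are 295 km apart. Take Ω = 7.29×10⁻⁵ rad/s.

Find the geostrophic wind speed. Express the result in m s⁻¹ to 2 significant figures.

14 m s⁻¹

Coriolis parameter at 78°S:
f = 2Ω sin φ = 2 × 7.29×10⁻⁵ × sin 78° = 1.43×10⁻⁴ s⁻¹
Height gradient: |∂Z/∂n| = 60 m / 295000 m = 2.03×10⁻⁴
On a pressure surface, geostrophic balance gives V_g = (g/f)|∂Z/∂n|:
V_g = 9.81 × 2.03×10⁻⁴ / 1.43×10⁻⁴ = 14.0 m/s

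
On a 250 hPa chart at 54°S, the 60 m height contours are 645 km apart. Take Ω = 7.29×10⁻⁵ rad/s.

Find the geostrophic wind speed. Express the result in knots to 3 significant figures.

15.0 knots

Coriolis parameter at 54°S:
f = 2Ω sin φ = 2 × 7.29×10⁻⁵ × sin 54° = 1.18×10⁻⁴ s⁻¹
Height gradient: |∂Z/∂n| = 60 m / 645000 m = 9.30×10⁻⁵
On a pressure surface, geostrophic balance gives V_g = (g/f)|∂Z/∂n|:
V_g = 9.81 × 9.30×10⁻⁵ / 1.18×10⁻⁴ = 7.74 m/s
Converting: 7.74 m/s × 1.944 = 15.0 knots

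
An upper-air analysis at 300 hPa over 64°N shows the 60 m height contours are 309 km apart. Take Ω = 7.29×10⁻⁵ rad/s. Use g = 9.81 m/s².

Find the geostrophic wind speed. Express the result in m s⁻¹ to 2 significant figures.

15 m s⁻¹

Coriolis parameter at 64°N:
f = 2Ω sin φ = 2 × 7.29×10⁻⁵ × sin 64° = 1.31×10⁻⁴ s⁻¹
Height gradient: |∂Z/∂n| = 60 m / 309000 m = 1.94×10⁻⁴
On a pressure surface, geostrophic balance gives V_g = (g/f)|∂Z/∂n|:
V_g = 9.81 × 1.94×10⁻⁴ / 1.31×10⁻⁴ = 14.5 m/s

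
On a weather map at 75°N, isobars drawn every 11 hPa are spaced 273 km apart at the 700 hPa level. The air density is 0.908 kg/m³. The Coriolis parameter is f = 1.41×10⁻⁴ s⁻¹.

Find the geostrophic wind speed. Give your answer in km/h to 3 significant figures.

Pressure gradient: |∂P/∂n| = 1100 Pa / 273000 m = 4.03×10⁻³ Pa/m
Geostrophic balance (pressure-gradient force = Coriolis force):
V_g = (1/(fρ)) |∂P/∂n| = 4.03×10⁻³ / (1.41×10⁻⁴ × 0.908) = 31.5 m/s
Converting: 31.5 m/s × 3.6 = 113 km/h

113 km/h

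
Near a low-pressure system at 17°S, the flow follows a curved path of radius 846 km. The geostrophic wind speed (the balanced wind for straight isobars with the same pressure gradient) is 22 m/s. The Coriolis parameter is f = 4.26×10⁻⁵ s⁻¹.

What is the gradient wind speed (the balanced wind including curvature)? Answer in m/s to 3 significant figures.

Around a low, centrifugal force acts outward with Coriolis, so pressure-gradient force balances both:
(1/ρ)|∂P/∂n| = fV + V²/R  →  V² + fR·V − fR·V_g = 0
With fR = 4.26×10⁻⁵ × 846×10³ m = 36.0 m/s:
V = [−fR + √((fR)² + 4 fR V_g)]/2 = [−36.0 + √(36.0² + 4×36.0×22)]/2 = 15.4 m/s
Subgeostrophic (V < V_g = 22 m/s), as expected around a low.

15.4 m/s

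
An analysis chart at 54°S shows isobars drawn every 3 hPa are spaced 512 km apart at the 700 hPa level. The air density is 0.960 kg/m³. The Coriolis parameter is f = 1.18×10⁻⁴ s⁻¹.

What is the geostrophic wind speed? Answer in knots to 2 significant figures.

Pressure gradient: |∂P/∂n| = 300 Pa / 512000 m = 5.86×10⁻⁴ Pa/m
Geostrophic balance (pressure-gradient force = Coriolis force):
V_g = (1/(fρ)) |∂P/∂n| = 5.86×10⁻⁴ / (1.18×10⁻⁴ × 0.960) = 5.17 m/s
Converting: 5.17 m/s × 1.944 = 10 knots

10 knots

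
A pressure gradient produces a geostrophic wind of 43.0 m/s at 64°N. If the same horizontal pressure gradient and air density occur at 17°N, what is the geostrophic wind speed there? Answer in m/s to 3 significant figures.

132 m/s

With the same pressure gradient and density, V_g ∝ 1/f ∝ 1/sin φ.
V₂ = V₁ · sin φ₁ / sin φ₂ = 43.0 × sin 64° / sin 17°
V₂ = 43.0 × 0.8988/0.2924 = 132 m/s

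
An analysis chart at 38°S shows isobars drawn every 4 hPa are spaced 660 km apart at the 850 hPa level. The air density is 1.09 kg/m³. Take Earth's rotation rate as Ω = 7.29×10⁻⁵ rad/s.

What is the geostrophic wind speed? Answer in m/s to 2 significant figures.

Coriolis parameter at 38°S:
f = 2Ω sin φ = 2 × 7.29×10⁻⁵ × sin 38° = 8.98×10⁻⁵ s⁻¹
Pressure gradient: |∂P/∂n| = 400 Pa / 660000 m = 6.06×10⁻⁴ Pa/m
Geostrophic balance (pressure-gradient force = Coriolis force):
V_g = (1/(fρ)) |∂P/∂n| = 6.06×10⁻⁴ / (8.98×10⁻⁵ × 1.09) = 6.19 m/s

6.2 m/s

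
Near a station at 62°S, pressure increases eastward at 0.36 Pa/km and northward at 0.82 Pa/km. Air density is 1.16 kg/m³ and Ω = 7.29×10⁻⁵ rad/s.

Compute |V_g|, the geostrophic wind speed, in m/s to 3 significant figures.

6.00 m/s

Coriolis parameter at 62°S:
f = 2Ω sin φ = 2 × 7.29×10⁻⁵ × sin 62° = 1.29×10⁻⁴ s⁻¹
In the Southern Hemisphere f is negative: f = −1.29×10⁻⁴ s⁻¹.
Component geostrophic relations (x east, y north):
u_g = −(1/(fρ)) ∂P/∂y,  v_g = (1/(fρ)) ∂P/∂x
u_g = −(0.82×10⁻³)/(−1.29×10⁻⁴ × 1.16) = 5.49 m/s;  v_g = (0.36×10⁻³)/(−1.29×10⁻⁴ × 1.16) = −2.41 m/s
|V_g| = √(u_g² + v_g²) = 6.00 m/s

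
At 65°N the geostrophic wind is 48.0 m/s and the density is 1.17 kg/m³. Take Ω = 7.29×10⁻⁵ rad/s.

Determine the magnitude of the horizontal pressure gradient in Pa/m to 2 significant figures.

Coriolis parameter at 65°N:
f = 2Ω sin φ = 2 × 7.29×10⁻⁵ × sin 65° = 1.32×10⁻⁴ s⁻¹
Geostrophic balance rearranged: |∂P/∂n| = f ρ V_g
|∂P/∂n| = 1.32×10⁻⁴ × 1.17 × 48.0 = 7.42×10⁻³ Pa/m

7.4×10⁻³ Pa/m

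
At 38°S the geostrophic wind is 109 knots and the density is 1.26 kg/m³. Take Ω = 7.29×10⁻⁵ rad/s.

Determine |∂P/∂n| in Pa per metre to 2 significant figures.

Coriolis parameter at 38°S:
f = 2Ω sin φ = 2 × 7.29×10⁻⁵ × sin 38° = 8.98×10⁻⁵ s⁻¹
Wind speed in SI: 109 knots = 56.1 m/s
Geostrophic balance rearranged: |∂P/∂n| = f ρ V_g
|∂P/∂n| = 8.98×10⁻⁵ × 1.26 × 56.1 = 6.34×10⁻³ Pa/m

6.3×10⁻³ Pa/m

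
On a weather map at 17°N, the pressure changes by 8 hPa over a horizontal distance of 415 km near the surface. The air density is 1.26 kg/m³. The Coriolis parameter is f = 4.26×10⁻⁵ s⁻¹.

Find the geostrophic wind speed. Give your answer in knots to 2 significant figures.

Pressure gradient: |∂P/∂n| = 800 Pa / 415000 m = 1.93×10⁻³ Pa/m
Geostrophic balance (pressure-gradient force = Coriolis force):
V_g = (1/(fρ)) |∂P/∂n| = 1.93×10⁻³ / (4.26×10⁻⁵ × 1.26) = 35.9 m/s
Converting: 35.9 m/s × 1.944 = 70 knots

70 knots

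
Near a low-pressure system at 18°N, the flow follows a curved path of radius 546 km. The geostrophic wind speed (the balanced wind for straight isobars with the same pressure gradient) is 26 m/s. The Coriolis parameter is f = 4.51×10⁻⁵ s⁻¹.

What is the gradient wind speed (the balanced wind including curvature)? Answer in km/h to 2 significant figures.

Around a low, centrifugal force acts outward with Coriolis, so pressure-gradient force balances both:
(1/ρ)|∂P/∂n| = fV + V²/R  →  V² + fR·V − fR·V_g = 0
With fR = 4.51×10⁻⁵ × 546×10³ m = 24.6 m/s:
V = [−fR + √((fR)² + 4 fR V_g)]/2 = [−24.6 + √(24.6² + 4×24.6×26)]/2 = 15.8 m/s
Subgeostrophic (V < V_g = 26 m/s), as expected around a low.
Converting: 15.8 m/s × 3.6 = 57 km/h

57 km/h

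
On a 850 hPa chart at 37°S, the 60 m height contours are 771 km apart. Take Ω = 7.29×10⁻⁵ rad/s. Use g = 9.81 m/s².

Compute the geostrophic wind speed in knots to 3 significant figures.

16.9 knots

Coriolis parameter at 37°S:
f = 2Ω sin φ = 2 × 7.29×10⁻⁵ × sin 37° = 8.77×10⁻⁵ s⁻¹
Height gradient: |∂Z/∂n| = 60 m / 771000 m = 7.78×10⁻⁵
On a pressure surface, geostrophic balance gives V_g = (g/f)|∂Z/∂n|:
V_g = 9.81 × 7.78×10⁻⁵ / 8.77×10⁻⁵ = 8.70 m/s
Converting: 8.70 m/s × 1.944 = 16.9 knots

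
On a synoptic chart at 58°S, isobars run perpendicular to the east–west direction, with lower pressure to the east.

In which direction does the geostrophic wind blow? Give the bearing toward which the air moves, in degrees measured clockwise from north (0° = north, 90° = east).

000°

The pressure-gradient force points toward the east (bearing 090°).
Geostrophic balance: in the Southern Hemisphere the Coriolis force deflects motion to the left, so the geostrophic wind blows 90° to the left of the pressure-gradient force (low pressure on the right).
Rotating 090° by 90° counterclockwise gives 000° — the wind blows toward the north.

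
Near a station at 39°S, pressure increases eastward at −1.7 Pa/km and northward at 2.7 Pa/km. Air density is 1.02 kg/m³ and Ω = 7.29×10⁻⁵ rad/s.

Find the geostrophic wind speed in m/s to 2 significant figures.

Coriolis parameter at 39°S:
f = 2Ω sin φ = 2 × 7.29×10⁻⁵ × sin 39° = 9.18×10⁻⁵ s⁻¹
In the Southern Hemisphere f is negative: f = −9.18×10⁻⁵ s⁻¹.
Component geostrophic relations (x east, y north):
u_g = −(1/(fρ)) ∂P/∂y,  v_g = (1/(fρ)) ∂P/∂x
u_g = −(2.7×10⁻³)/(−9.18×10⁻⁵ × 1.02) = 28.8 m/s;  v_g = (−1.7×10⁻³)/(−9.18×10⁻⁵ × 1.02) = 18.2 m/s
|V_g| = √(u_g² + v_g²) = 34.1 m/s

34 m/s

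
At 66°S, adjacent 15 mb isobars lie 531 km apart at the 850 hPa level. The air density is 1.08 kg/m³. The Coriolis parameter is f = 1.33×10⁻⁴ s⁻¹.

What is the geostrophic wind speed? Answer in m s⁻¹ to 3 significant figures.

Pressure gradient: |∂P/∂n| = 1500 Pa / 531000 m = 2.82×10⁻³ Pa/m
Geostrophic balance (pressure-gradient force = Coriolis force):
V_g = (1/(fρ)) |∂P/∂n| = 2.82×10⁻³ / (1.33×10⁻⁴ × 1.08) = 19.7 m/s

19.7 m s⁻¹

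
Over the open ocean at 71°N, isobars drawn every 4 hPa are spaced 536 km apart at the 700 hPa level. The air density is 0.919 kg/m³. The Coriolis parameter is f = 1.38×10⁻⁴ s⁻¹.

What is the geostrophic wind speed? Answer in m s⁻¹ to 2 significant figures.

Pressure gradient: |∂P/∂n| = 400 Pa / 536000 m = 7.46×10⁻⁴ Pa/m
Geostrophic balance (pressure-gradient force = Coriolis force):
V_g = (1/(fρ)) |∂P/∂n| = 7.46×10⁻⁴ / (1.38×10⁻⁴ × 0.919) = 5.88 m/s

5.9 m s⁻¹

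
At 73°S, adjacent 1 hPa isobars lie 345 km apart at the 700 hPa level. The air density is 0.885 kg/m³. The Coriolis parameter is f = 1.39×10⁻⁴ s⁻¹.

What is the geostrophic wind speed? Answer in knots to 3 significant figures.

4.58 knots

Pressure gradient: |∂P/∂n| = 100 Pa / 345000 m = 2.90×10⁻⁴ Pa/m
Geostrophic balance (pressure-gradient force = Coriolis force):
V_g = (1/(fρ)) |∂P/∂n| = 2.90×10⁻⁴ / (1.39×10⁻⁴ × 0.885) = 2.36 m/s
Converting: 2.36 m/s × 1.944 = 4.58 knots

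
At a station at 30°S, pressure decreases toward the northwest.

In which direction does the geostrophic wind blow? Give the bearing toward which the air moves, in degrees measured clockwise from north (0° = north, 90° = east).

The pressure-gradient force points toward the northwest (bearing 315°).
Geostrophic balance: in the Southern Hemisphere the Coriolis force deflects motion to the left, so the geostrophic wind blows 90° to the left of the pressure-gradient force (low pressure on the right).
Rotating 315° by 90° counterclockwise gives 225° — the wind blows toward the southwest.

225°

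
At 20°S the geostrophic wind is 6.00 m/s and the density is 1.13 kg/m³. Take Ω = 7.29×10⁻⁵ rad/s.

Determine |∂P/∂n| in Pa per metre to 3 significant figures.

Coriolis parameter at 20°S:
f = 2Ω sin φ = 2 × 7.29×10⁻⁵ × sin 20° = 4.99×10⁻⁵ s⁻¹
Geostrophic balance rearranged: |∂P/∂n| = f ρ V_g
|∂P/∂n| = 4.99×10⁻⁵ × 1.13 × 6.00 = 3.38×10⁻⁴ Pa/m

3.38×10⁻⁴ Pa/m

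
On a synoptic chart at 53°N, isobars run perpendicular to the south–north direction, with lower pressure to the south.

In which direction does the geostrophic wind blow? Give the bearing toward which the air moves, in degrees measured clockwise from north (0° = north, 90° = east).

270°

The pressure-gradient force points toward the south (bearing 180°).
Geostrophic balance: in the Northern Hemisphere the Coriolis force deflects motion to the right, so the geostrophic wind blows 90° to the right of the pressure-gradient force (low pressure on the left).
Rotating 180° by 90° clockwise gives 270° — the wind blows toward the west.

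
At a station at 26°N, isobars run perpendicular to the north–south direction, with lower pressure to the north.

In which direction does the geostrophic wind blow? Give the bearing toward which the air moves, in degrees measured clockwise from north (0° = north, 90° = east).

090°

The pressure-gradient force points toward the north (bearing 000°).
Geostrophic balance: in the Northern Hemisphere the Coriolis force deflects motion to the right, so the geostrophic wind blows 90° to the right of the pressure-gradient force (low pressure on the left).
Rotating 000° by 90° clockwise gives 090° — the wind blows toward the east.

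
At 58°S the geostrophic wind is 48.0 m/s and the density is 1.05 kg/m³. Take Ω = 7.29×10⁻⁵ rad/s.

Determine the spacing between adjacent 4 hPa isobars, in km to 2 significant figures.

Coriolis parameter at 58°S:
f = 2Ω sin φ = 2 × 7.29×10⁻⁵ × sin 58° = 1.24×10⁻⁴ s⁻¹
Geostrophic balance rearranged: |∂P/∂n| = f ρ V_g
|∂P/∂n| = 1.24×10⁻⁴ × 1.05 × 48.0 = 6.23×10⁻³ Pa/m
Isobar spacing: Δn = ΔP/|∂P/∂n| = 400 Pa / 6.23×10⁻³ Pa/m = 64188 m ≈ 64 km

64 km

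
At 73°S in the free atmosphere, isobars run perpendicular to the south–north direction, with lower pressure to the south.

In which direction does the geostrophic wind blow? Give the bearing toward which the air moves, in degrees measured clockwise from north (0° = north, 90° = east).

090°

The pressure-gradient force points toward the south (bearing 180°).
Geostrophic balance: in the Southern Hemisphere the Coriolis force deflects motion to the left, so the geostrophic wind blows 90° to the left of the pressure-gradient force (low pressure on the right).
Rotating 180° by 90° counterclockwise gives 090° — the wind blows toward the east.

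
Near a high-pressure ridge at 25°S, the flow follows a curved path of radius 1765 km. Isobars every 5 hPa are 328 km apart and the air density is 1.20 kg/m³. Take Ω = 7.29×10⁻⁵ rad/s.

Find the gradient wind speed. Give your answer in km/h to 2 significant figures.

100 km/h

Coriolis parameter at 25°S:
f = 2Ω sin φ = 2 × 7.29×10⁻⁵ × sin 25° = 6.16×10⁻⁵ s⁻¹
Pressure gradient: |∂P/∂n| = 500 Pa / 328000 m = 1.52×10⁻³ Pa/m
Geostrophic speed: V_g = |∂P/∂n|/(fρ) = 1.52×10⁻³/(6.16×10⁻⁵ × 1.20) = 20.6 m/s
Around a high, pressure-gradient force acts outward with centrifugal, so Coriolis balances both:
fV = (1/ρ)|∂P/∂n| + V²/R  →  V² − fR·V + fR·V_g = 0
With fR = 6.16×10⁻⁵ × 1765×10³ m = 109 m/s:
V = [fR − √((fR)² − 4 fR V_g)]/2 = [109 − √(109² − 4×109×20.6)]/2 = 27.6 m/s
Supergeostrophic (V > V_g = 20.6 m/s), as expected around a high.
Converting: 27.6 m/s × 3.6 = 100 km/h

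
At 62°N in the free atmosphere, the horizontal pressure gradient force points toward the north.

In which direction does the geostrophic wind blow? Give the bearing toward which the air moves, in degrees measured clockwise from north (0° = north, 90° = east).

The pressure-gradient force points toward the north (bearing 000°).
Geostrophic balance: in the Northern Hemisphere the Coriolis force deflects motion to the right, so the geostrophic wind blows 90° to the right of the pressure-gradient force (low pressure on the left).
Rotating 000° by 90° clockwise gives 090° — the wind blows toward the east.

090°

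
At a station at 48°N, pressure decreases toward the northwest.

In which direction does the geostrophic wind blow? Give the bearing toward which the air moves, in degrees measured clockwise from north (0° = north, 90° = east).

The pressure-gradient force points toward the northwest (bearing 315°).
Geostrophic balance: in the Northern Hemisphere the Coriolis force deflects motion to the right, so the geostrophic wind blows 90° to the right of the pressure-gradient force (low pressure on the left).
Rotating 315° by 90° clockwise gives 045° — the wind blows toward the northeast.

045°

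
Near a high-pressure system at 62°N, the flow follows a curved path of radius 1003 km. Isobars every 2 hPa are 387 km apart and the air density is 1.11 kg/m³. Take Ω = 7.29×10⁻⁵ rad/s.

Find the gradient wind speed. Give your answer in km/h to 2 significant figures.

13 km/h

Coriolis parameter at 62°N:
f = 2Ω sin φ = 2 × 7.29×10⁻⁵ × sin 62° = 1.29×10⁻⁴ s⁻¹
Pressure gradient: |∂P/∂n| = 200 Pa / 387000 m = 5.17×10⁻⁴ Pa/m
Geostrophic speed: V_g = |∂P/∂n|/(fρ) = 5.17×10⁻⁴/(1.29×10⁻⁴ × 1.11) = 3.62 m/s
Around a high, pressure-gradient force acts outward with centrifugal, so Coriolis balances both:
fV = (1/ρ)|∂P/∂n| + V²/R  →  V² − fR·V + fR·V_g = 0
With fR = 1.29×10⁻⁴ × 1003×10³ m = 129 m/s:
V = [fR − √((fR)² − 4 fR V_g)]/2 = [129 − √(129² − 4×129×3.62)]/2 = 3.72 m/s
Supergeostrophic (V > V_g = 3.62 m/s), as expected around a high.
Converting: 3.72 m/s × 3.6 = 13 km/h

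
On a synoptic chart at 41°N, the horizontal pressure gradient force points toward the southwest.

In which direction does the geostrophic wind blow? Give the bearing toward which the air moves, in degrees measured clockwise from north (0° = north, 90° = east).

The pressure-gradient force points toward the southwest (bearing 225°).
Geostrophic balance: in the Northern Hemisphere the Coriolis force deflects motion to the right, so the geostrophic wind blows 90° to the right of the pressure-gradient force (low pressure on the left).
Rotating 225° by 90° clockwise gives 315° — the wind blows toward the northwest.

315°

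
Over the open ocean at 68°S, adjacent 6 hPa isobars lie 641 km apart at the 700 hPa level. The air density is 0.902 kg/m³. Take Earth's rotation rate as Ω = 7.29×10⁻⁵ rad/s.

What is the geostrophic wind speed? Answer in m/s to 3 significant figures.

Coriolis parameter at 68°S:
f = 2Ω sin φ = 2 × 7.29×10⁻⁵ × sin 68° = 1.35×10⁻⁴ s⁻¹
Pressure gradient: |∂P/∂n| = 600 Pa / 641000 m = 9.36×10⁻⁴ Pa/m
Geostrophic balance (pressure-gradient force = Coriolis force):
V_g = (1/(fρ)) |∂P/∂n| = 9.36×10⁻⁴ / (1.35×10⁻⁴ × 0.902) = 7.68 m/s

7.68 m/s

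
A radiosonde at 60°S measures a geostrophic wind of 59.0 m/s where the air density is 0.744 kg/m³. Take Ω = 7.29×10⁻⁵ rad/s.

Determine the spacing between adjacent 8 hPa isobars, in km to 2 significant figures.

Coriolis parameter at 60°S:
f = 2Ω sin φ = 2 × 7.29×10⁻⁵ × sin 60° = 1.26×10⁻⁴ s⁻¹
Geostrophic balance rearranged: |∂P/∂n| = f ρ V_g
|∂P/∂n| = 1.26×10⁻⁴ × 0.744 × 59.0 = 5.54×10⁻³ Pa/m
Isobar spacing: Δn = ΔP/|∂P/∂n| = 800 Pa / 5.54×10⁻³ Pa/m = 144337 m ≈ 140 km

140 km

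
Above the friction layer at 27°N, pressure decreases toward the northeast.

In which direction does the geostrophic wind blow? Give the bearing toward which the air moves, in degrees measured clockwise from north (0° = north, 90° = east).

135°

The pressure-gradient force points toward the northeast (bearing 045°).
Geostrophic balance: in the Northern Hemisphere the Coriolis force deflects motion to the right, so the geostrophic wind blows 90° to the right of the pressure-gradient force (low pressure on the left).
Rotating 045° by 90° clockwise gives 135° — the wind blows toward the southeast.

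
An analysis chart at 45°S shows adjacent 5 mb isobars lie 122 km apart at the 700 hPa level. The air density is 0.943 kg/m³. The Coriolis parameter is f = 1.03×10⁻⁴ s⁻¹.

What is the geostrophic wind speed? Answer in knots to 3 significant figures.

82.0 knots

Pressure gradient: |∂P/∂n| = 500 Pa / 122000 m = 4.10×10⁻³ Pa/m
Geostrophic balance (pressure-gradient force = Coriolis force):
V_g = (1/(fρ)) |∂P/∂n| = 4.10×10⁻³ / (1.03×10⁻⁴ × 0.943) = 42.2 m/s
Converting: 42.2 m/s × 1.944 = 82.0 knots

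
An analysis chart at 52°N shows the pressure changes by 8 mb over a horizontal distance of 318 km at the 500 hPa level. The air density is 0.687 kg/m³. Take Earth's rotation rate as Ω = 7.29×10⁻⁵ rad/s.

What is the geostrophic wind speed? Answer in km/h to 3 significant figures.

Coriolis parameter at 52°N:
f = 2Ω sin φ = 2 × 7.29×10⁻⁵ × sin 52° = 1.15×10⁻⁴ s⁻¹
Pressure gradient: |∂P/∂n| = 800 Pa / 318000 m = 2.52×10⁻³ Pa/m
Geostrophic balance (pressure-gradient force = Coriolis force):
V_g = (1/(fρ)) |∂P/∂n| = 2.52×10⁻³ / (1.15×10⁻⁴ × 0.687) = 31.9 m/s
Converting: 31.9 m/s × 3.6 = 115 km/h

115 km/h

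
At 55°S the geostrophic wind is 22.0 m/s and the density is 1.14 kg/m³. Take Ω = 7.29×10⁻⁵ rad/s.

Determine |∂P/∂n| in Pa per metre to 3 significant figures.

3.00×10⁻³ Pa/m

Coriolis parameter at 55°S:
f = 2Ω sin φ = 2 × 7.29×10⁻⁵ × sin 55° = 1.19×10⁻⁴ s⁻¹
Geostrophic balance rearranged: |∂P/∂n| = f ρ V_g
|∂P/∂n| = 1.19×10⁻⁴ × 1.14 × 22.0 = 3.00×10⁻³ Pa/m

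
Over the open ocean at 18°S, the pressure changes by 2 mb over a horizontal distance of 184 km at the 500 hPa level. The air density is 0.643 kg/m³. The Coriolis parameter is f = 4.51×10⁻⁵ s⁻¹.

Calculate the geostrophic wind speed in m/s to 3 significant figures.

37.5 m/s

Pressure gradient: |∂P/∂n| = 200 Pa / 184000 m = 1.09×10⁻³ Pa/m
Geostrophic balance (pressure-gradient force = Coriolis force):
V_g = (1/(fρ)) |∂P/∂n| = 1.09×10⁻³ / (4.51×10⁻⁵ × 0.643) = 37.5 m/s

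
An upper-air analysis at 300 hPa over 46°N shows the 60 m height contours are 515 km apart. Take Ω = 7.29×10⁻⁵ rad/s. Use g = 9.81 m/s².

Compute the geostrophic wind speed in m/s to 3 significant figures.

Coriolis parameter at 46°N:
f = 2Ω sin φ = 2 × 7.29×10⁻⁵ × sin 46° = 1.05×10⁻⁴ s⁻¹
Height gradient: |∂Z/∂n| = 60 m / 515000 m = 1.17×10⁻⁴
On a pressure surface, geostrophic balance gives V_g = (g/f)|∂Z/∂n|:
V_g = 9.81 × 1.17×10⁻⁴ / 1.05×10⁻⁴ = 10.9 m/s

10.9 m/s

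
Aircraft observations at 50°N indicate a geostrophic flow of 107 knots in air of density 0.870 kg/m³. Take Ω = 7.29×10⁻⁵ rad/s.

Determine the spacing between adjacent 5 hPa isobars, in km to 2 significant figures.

Coriolis parameter at 50°N:
f = 2Ω sin φ = 2 × 7.29×10⁻⁵ × sin 50° = 1.12×10⁻⁴ s⁻¹
Wind speed in SI: 107 knots = 55.0 m/s
Geostrophic balance rearranged: |∂P/∂n| = f ρ V_g
|∂P/∂n| = 1.12×10⁻⁴ × 0.870 × 55.0 = 5.35×10⁻³ Pa/m
Isobar spacing: Δn = ΔP/|∂P/∂n| = 500 Pa / 5.35×10⁻³ Pa/m = 93480 m ≈ 93 km

93 km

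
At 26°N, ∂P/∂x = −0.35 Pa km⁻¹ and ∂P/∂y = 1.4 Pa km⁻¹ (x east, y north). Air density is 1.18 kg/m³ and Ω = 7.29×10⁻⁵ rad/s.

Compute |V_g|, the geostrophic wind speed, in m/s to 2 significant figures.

19 m/s

Coriolis parameter at 26°N:
f = 2Ω sin φ = 2 × 7.29×10⁻⁵ × sin 26° = 6.39×10⁻⁵ s⁻¹
Component geostrophic relations (x east, y north):
u_g = −(1/(fρ)) ∂P/∂y,  v_g = (1/(fρ)) ∂P/∂x
u_g = −(1.4×10⁻³)/(6.39×10⁻⁵ × 1.18) = −18.6 m/s;  v_g = (−0.35×10⁻³)/(6.39×10⁻⁵ × 1.18) = −4.64 m/s
|V_g| = √(u_g² + v_g²) = 19.1 m/s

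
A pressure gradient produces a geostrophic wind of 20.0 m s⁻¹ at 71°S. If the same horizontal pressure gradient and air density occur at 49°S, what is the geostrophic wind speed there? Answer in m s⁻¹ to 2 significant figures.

25 m s⁻¹

With the same pressure gradient and density, V_g ∝ 1/f ∝ 1/sin φ.
V₂ = V₁ · sin φ₁ / sin φ₂ = 20.0 × sin 71° / sin 49°
V₂ = 20.0 × 0.9455/0.7547 = 25 m s⁻¹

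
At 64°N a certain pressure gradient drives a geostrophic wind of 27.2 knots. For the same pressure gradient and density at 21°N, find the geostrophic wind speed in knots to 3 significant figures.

With the same pressure gradient and density, V_g ∝ 1/f ∝ 1/sin φ.
V₂ = V₁ · sin φ₁ / sin φ₂ = 27.2 × sin 64° / sin 21°
V₂ = 27.2 × 0.8988/0.3584 = 68.2 knots

68.2 knots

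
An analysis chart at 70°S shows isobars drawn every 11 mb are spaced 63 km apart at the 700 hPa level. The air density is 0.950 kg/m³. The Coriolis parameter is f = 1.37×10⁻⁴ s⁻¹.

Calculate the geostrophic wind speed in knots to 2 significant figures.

Pressure gradient: |∂P/∂n| = 1100 Pa / 63000 m = 1.75×10⁻² Pa/m
Geostrophic balance (pressure-gradient force = Coriolis force):
V_g = (1/(fρ)) |∂P/∂n| = 1.75×10⁻² / (1.37×10⁻⁴ × 0.950) = 134 m/s
Converting: 134 m/s × 1.944 = 260 knots

260 knots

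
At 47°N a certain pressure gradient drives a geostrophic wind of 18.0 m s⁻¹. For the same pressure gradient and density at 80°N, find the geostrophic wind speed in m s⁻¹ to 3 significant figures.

13.4 m s⁻¹

With the same pressure gradient and density, V_g ∝ 1/f ∝ 1/sin φ.
V₂ = V₁ · sin φ₁ / sin φ₂ = 18.0 × sin 47° / sin 80°
V₂ = 18.0 × 0.7314/0.9848 = 13.4 m s⁻¹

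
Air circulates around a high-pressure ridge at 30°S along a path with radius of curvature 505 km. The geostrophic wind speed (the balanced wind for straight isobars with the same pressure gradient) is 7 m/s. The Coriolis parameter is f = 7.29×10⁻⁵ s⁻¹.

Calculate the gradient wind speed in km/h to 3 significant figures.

Around a high, pressure-gradient force acts outward with centrifugal, so Coriolis balances both:
fV = (1/ρ)|∂P/∂n| + V²/R  →  V² − fR·V + fR·V_g = 0
With fR = 7.29×10⁻⁵ × 505×10³ m = 36.8 m/s:
V = [fR − √((fR)² − 4 fR V_g)]/2 = [36.8 − √(36.8² − 4×36.8×7)]/2 = 9.4 m/s
Supergeostrophic (V > V_g = 7 m/s), as expected around a high.
Converting: 9.4 m/s × 3.6 = 33.8 km/h

33.8 km/h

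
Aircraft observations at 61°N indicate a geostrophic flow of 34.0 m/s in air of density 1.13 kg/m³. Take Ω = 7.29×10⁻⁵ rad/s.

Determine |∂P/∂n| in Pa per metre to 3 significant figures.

4.90×10⁻³ Pa/m

Coriolis parameter at 61°N:
f = 2Ω sin φ = 2 × 7.29×10⁻⁵ × sin 61° = 1.28×10⁻⁴ s⁻¹
Geostrophic balance rearranged: |∂P/∂n| = f ρ V_g
|∂P/∂n| = 1.28×10⁻⁴ × 1.13 × 34.0 = 4.90×10⁻³ Pa/m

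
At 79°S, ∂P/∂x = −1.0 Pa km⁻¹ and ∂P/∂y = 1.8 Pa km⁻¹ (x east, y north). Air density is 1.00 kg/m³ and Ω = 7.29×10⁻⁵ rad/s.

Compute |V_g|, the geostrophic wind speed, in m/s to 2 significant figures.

Coriolis parameter at 79°S:
f = 2Ω sin φ = 2 × 7.29×10⁻⁵ × sin 79° = 1.43×10⁻⁴ s⁻¹
In the Southern Hemisphere f is negative: f = −1.43×10⁻⁴ s⁻¹.
Component geostrophic relations (x east, y north):
u_g = −(1/(fρ)) ∂P/∂y,  v_g = (1/(fρ)) ∂P/∂x
u_g = −(1.8×10⁻³)/(−1.43×10⁻⁴ × 1.00) = 12.6 m/s;  v_g = (−1.0×10⁻³)/(−1.43×10⁻⁴ × 1.00) = 6.99 m/s
|V_g| = √(u_g² + v_g²) = 14.4 m/s

14 m/s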